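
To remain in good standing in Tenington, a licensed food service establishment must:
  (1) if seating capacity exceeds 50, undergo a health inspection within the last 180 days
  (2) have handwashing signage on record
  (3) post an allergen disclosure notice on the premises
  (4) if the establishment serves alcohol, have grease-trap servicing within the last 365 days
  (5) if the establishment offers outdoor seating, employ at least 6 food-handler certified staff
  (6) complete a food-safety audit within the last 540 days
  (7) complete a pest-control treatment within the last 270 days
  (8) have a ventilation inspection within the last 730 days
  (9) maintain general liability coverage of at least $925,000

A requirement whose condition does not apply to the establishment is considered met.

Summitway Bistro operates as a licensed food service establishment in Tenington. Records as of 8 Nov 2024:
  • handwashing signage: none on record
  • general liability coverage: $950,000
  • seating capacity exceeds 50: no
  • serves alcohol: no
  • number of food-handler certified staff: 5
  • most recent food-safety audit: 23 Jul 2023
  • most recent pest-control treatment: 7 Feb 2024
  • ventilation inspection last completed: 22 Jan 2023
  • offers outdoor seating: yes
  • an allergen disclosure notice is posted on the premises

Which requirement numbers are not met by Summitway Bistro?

1. condition 'seating capacity exceeds 50' does not hold → requirement n/a → met
2. handwashing signage absent → not met
3. allergen disclosure notice present → met
4. condition 'serves alcohol' does not hold → requirement n/a → met
5. condition 'offers outdoor seating' holds; food-handler certified staff 5 < 6 → not met
6. food-safety audit 474 days ago vs limit 540 → met
7. pest-control treatment 275 days ago vs limit 270 → not met
8. ventilation inspection 656 days ago vs limit 730 → met
9. general liability coverage $950,000 ≥ $925,000 → met
Not met: 2, 5, 7

2, 5, 7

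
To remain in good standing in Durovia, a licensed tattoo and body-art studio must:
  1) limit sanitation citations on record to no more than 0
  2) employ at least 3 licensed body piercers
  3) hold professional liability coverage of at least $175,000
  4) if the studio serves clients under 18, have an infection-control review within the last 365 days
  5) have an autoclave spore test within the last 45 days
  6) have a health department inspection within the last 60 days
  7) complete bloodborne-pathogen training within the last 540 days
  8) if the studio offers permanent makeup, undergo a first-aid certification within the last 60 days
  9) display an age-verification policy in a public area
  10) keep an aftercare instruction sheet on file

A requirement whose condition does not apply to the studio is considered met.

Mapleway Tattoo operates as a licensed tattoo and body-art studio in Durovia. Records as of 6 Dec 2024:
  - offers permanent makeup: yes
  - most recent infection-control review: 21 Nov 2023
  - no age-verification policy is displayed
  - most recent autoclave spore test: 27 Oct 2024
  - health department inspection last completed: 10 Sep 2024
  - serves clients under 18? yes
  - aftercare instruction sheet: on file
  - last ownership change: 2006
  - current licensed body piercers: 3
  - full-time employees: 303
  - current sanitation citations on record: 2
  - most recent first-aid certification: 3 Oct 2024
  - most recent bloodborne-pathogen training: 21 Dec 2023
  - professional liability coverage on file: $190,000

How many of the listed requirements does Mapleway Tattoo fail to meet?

1. sanitation citations on record 2 > 0 → not met
2. licensed body piercers 3 ≥ 3 → met
3. professional liability coverage $190,000 ≥ $175,000 → met
4. condition 'serves clients under 18' holds; infection-control review 381 days ago vs limit 365 → not met
5. autoclave spore test 40 days ago vs limit 45 → met
6. health department inspection 87 days ago vs limit 60 → not met
7. bloodborne-pathogen training 351 days ago vs limit 540 → met
8. condition 'offers permanent makeup' holds; first-aid certification 64 days ago vs limit 60 → not met
9. age-verification policy absent → not met
10. aftercare instruction sheet present → met
Not met: 5 of 10

5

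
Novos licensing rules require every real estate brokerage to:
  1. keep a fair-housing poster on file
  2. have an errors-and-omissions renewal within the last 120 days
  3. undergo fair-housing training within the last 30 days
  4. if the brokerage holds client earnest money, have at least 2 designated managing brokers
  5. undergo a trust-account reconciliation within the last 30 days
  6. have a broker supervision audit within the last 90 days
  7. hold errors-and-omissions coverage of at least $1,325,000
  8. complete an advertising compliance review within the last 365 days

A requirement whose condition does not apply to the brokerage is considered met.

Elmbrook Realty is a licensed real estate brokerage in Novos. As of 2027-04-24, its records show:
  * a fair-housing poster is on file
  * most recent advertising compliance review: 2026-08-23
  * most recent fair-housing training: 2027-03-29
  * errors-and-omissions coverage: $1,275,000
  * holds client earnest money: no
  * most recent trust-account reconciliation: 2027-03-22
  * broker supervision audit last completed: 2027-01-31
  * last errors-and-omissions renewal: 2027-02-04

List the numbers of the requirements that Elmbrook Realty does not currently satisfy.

1. fair-housing poster present → met
2. errors-and-omissions renewal 79 days ago vs limit 120 → met
3. fair-housing training 26 days ago vs limit 30 → met
4. condition 'holds client earnest money' does not hold → requirement n/a → met
5. trust-account reconciliation 33 days ago vs limit 30 → not met
6. broker supervision audit 83 days ago vs limit 90 → met
7. errors-and-omissions coverage $1,275,000 < $1,325,000 → not met
8. advertising compliance review 244 days ago vs limit 365 → met
Not met: 5, 7

5, 7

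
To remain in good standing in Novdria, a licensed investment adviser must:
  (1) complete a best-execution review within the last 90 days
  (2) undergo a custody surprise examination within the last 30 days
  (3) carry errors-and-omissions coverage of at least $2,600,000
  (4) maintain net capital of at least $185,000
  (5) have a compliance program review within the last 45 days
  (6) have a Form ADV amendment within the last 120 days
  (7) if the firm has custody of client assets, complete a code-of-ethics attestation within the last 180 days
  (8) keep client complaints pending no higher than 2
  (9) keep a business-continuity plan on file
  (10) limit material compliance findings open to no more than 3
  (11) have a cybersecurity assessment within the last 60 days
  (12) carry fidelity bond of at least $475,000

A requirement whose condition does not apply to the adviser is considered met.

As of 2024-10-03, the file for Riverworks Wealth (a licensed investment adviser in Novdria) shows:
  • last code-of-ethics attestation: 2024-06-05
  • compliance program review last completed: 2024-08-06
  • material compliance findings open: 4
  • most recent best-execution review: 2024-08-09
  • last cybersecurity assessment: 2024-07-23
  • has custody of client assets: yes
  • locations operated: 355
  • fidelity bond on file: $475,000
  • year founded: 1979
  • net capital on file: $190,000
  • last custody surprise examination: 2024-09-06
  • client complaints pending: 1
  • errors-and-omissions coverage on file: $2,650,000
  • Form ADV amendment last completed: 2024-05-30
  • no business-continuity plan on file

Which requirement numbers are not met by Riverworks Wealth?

1. best-execution review 55 days ago vs limit 90 → met
2. custody surprise examination 27 days ago vs limit 30 → met
3. errors-and-omissions coverage $2,650,000 ≥ $2,600,000 → met
4. net capital $190,000 ≥ $185,000 → met
5. compliance program review 58 days ago vs limit 45 → not met
6. Form ADV amendment 126 days ago vs limit 120 → not met
7. condition 'has custody of client assets' holds; code-of-ethics attestation 120 days ago vs limit 180 → met
8. client complaints pending 1 ≤ 2 → met
9. business-continuity plan absent → not met
10. material compliance findings open 4 > 3 → not met
11. cybersecurity assessment 72 days ago vs limit 60 → not met
12. fidelity bond $475,000 ≥ $475,000 → met
Not met: 5, 6, 9, 10, 11

5, 6, 9, 10, 11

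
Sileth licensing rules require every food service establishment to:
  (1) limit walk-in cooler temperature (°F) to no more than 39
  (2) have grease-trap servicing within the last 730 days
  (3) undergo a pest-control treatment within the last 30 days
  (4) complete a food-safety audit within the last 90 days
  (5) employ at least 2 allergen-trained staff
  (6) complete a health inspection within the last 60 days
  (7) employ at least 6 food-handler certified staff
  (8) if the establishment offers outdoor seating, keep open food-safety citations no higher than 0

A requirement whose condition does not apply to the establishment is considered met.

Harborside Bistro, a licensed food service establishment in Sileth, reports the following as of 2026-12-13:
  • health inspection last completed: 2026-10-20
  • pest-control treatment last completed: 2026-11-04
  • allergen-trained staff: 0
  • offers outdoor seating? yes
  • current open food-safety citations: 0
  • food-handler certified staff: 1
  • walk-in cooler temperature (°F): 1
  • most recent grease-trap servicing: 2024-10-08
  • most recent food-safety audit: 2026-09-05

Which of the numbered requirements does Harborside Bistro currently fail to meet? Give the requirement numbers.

2, 3, 4, 5, 7

1. walk-in cooler temperature (°F) 1 ≤ 39 → met
2. grease-trap servicing 796 days ago vs limit 730 → not met
3. pest-control treatment 39 days ago vs limit 30 → not met
4. food-safety audit 99 days ago vs limit 90 → not met
5. allergen-trained staff 0 < 2 → not met
6. health inspection 54 days ago vs limit 60 → met
7. food-handler certified staff 1 < 6 → not met
8. condition 'offers outdoor seating' holds; open food-safety citations 0 ≤ 0 → met
Not met: 2, 3, 4, 5, 7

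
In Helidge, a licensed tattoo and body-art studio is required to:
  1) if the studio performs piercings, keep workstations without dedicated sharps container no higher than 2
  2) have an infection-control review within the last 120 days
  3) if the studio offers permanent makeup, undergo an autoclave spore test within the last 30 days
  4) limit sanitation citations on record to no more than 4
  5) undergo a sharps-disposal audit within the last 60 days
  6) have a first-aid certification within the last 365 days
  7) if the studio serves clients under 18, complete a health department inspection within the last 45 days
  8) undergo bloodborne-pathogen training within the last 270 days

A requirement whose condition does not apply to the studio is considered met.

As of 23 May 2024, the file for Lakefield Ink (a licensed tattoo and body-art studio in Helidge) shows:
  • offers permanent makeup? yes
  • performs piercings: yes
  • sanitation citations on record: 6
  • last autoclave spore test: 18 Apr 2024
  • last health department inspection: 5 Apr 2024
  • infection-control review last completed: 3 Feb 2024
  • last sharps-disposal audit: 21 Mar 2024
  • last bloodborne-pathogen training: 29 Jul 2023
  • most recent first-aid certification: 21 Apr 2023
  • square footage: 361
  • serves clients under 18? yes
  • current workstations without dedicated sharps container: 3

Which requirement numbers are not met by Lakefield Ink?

1. condition 'performs piercings' holds; workstations without dedicated sharps container 3 > 2 → not met
2. infection-control review 110 days ago vs limit 120 → met
3. condition 'offers permanent makeup' holds; autoclave spore test 35 days ago vs limit 30 → not met
4. sanitation citations on record 6 > 4 → not met
5. sharps-disposal audit 63 days ago vs limit 60 → not met
6. first-aid certification 398 days ago vs limit 365 → not met
7. condition 'serves clients under 18' holds; health department inspection 48 days ago vs limit 45 → not met
8. bloodborne-pathogen training 299 days ago vs limit 270 → not met
Not met: 1, 3, 4, 5, 6, 7, 8

1, 3, 4, 5, 6, 7, 8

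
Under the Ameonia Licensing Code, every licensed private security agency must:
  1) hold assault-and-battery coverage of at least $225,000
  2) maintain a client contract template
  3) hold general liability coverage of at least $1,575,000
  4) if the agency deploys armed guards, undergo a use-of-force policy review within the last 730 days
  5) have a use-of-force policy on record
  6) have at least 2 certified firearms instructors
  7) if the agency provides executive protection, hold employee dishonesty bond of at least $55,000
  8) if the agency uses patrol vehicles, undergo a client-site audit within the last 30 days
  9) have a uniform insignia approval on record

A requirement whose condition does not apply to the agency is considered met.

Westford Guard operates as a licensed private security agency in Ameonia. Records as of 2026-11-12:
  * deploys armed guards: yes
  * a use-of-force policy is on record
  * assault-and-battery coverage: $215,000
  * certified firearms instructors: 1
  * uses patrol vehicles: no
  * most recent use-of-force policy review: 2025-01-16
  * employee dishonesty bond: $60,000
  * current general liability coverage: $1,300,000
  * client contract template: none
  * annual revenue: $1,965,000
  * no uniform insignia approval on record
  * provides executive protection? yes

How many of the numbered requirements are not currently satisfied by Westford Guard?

5

1. assault-and-battery coverage $215,000 < $225,000 → not met
2. client contract template absent → not met
3. general liability coverage $1,300,000 < $1,575,000 → not met
4. condition 'deploys armed guards' holds; use-of-force policy review 665 days ago vs limit 730 → met
5. use-of-force policy present → met
6. certified firearms instructors 1 < 2 → not met
7. condition 'provides executive protection' holds; employee dishonesty bond $60,000 ≥ $55,000 → met
8. condition 'uses patrol vehicles' does not hold → requirement n/a → met
9. uniform insignia approval absent → not met
Not met: 5 of 9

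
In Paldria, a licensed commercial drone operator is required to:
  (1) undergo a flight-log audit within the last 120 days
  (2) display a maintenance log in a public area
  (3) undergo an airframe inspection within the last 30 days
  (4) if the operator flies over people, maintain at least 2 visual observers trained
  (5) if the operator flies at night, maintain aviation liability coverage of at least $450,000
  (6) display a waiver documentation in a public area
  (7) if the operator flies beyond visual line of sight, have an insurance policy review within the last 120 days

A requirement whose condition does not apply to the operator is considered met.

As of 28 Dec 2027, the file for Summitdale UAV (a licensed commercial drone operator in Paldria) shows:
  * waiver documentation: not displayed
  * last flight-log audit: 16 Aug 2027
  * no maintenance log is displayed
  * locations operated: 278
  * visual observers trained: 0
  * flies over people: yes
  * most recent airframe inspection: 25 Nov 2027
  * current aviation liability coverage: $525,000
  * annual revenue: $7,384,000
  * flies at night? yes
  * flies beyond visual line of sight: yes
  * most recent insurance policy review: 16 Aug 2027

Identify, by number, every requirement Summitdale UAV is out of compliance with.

1. flight-log audit 134 days ago vs limit 120 → not met
2. maintenance log absent → not met
3. airframe inspection 33 days ago vs limit 30 → not met
4. condition 'flies over people' holds; visual observers trained 0 < 2 → not met
5. condition 'flies at night' holds; aviation liability coverage $525,000 ≥ $450,000 → met
6. waiver documentation absent → not met
7. condition 'flies beyond visual line of sight' holds; insurance policy review 134 days ago vs limit 120 → not met
Not met: 1, 2, 3, 4, 6, 7

1, 2, 3, 4, 6, 7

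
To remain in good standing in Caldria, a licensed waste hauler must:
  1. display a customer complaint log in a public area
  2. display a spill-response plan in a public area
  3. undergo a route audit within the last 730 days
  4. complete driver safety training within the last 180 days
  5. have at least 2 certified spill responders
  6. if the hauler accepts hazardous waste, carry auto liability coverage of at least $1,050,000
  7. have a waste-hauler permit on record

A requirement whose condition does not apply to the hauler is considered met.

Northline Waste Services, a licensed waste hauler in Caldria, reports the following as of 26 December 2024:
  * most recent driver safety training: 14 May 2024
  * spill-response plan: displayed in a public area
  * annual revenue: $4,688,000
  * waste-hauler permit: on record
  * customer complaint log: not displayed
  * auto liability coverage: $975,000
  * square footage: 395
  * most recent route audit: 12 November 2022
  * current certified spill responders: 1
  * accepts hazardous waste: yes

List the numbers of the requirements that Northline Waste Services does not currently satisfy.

1, 3, 4, 5, 6

1. customer complaint log absent → not met
2. spill-response plan present → met
3. route audit 775 days ago vs limit 730 → not met
4. driver safety training 226 days ago vs limit 180 → not met
5. certified spill responders 1 < 2 → not met
6. condition 'accepts hazardous waste' holds; auto liability coverage $975,000 < $1,050,000 → not met
7. waste-hauler permit present → met
Not met: 1, 3, 4, 5, 6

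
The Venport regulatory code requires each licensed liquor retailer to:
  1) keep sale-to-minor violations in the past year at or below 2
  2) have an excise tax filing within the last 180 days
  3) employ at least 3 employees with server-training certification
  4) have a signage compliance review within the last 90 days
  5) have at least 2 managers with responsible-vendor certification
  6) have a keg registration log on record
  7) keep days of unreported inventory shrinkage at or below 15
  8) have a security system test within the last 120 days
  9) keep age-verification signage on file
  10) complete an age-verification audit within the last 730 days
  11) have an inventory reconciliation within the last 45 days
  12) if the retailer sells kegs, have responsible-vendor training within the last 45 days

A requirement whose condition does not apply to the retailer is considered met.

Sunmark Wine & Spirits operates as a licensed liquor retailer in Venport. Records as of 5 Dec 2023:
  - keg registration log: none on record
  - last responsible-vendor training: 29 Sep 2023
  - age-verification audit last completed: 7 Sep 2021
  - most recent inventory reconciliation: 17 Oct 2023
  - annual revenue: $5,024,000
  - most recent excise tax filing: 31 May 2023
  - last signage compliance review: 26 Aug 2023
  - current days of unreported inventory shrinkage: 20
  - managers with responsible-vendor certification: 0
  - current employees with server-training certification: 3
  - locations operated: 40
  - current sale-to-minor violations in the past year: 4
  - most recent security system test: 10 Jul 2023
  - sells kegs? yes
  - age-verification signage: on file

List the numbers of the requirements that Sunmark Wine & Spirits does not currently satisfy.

1, 2, 4, 5, 6, 7, 8, 10, 11, 12

1. sale-to-minor violations in the past year 4 > 2 → not met
2. excise tax filing 188 days ago vs limit 180 → not met
3. employees with server-training certification 3 ≥ 3 → met
4. signage compliance review 101 days ago vs limit 90 → not met
5. managers with responsible-vendor certification 0 < 2 → not met
6. keg registration log absent → not met
7. days of unreported inventory shrinkage 20 > 15 → not met
8. security system test 148 days ago vs limit 120 → not met
9. age-verification signage present → met
10. age-verification audit 819 days ago vs limit 730 → not met
11. inventory reconciliation 49 days ago vs limit 45 → not met
12. condition 'sells kegs' holds; responsible-vendor training 67 days ago vs limit 45 → not met
Not met: 1, 2, 4, 5, 6, 7, 8, 10, 11, 12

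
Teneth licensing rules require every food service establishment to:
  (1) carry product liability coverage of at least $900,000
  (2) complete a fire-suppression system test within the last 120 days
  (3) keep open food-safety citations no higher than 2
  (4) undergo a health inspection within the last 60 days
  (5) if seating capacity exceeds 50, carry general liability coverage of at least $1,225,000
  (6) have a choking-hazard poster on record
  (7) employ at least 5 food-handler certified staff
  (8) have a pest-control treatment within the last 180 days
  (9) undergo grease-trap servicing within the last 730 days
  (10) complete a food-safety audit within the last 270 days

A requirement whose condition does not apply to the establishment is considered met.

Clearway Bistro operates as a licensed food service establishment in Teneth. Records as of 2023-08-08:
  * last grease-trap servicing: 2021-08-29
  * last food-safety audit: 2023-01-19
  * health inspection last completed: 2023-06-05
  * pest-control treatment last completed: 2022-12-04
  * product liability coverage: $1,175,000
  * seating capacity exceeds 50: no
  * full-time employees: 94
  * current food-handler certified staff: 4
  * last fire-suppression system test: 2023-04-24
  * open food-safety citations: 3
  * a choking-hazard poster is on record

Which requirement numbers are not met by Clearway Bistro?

3, 4, 7, 8

1. product liability coverage $1,175,000 ≥ $900,000 → met
2. fire-suppression system test 106 days ago vs limit 120 → met
3. open food-safety citations 3 > 2 → not met
4. health inspection 64 days ago vs limit 60 → not met
5. condition 'seating capacity exceeds 50' does not hold → requirement n/a → met
6. choking-hazard poster present → met
7. food-handler certified staff 4 < 5 → not met
8. pest-control treatment 247 days ago vs limit 180 → not met
9. grease-trap servicing 709 days ago vs limit 730 → met
10. food-safety audit 201 days ago vs limit 270 → met
Not met: 3, 4, 7, 8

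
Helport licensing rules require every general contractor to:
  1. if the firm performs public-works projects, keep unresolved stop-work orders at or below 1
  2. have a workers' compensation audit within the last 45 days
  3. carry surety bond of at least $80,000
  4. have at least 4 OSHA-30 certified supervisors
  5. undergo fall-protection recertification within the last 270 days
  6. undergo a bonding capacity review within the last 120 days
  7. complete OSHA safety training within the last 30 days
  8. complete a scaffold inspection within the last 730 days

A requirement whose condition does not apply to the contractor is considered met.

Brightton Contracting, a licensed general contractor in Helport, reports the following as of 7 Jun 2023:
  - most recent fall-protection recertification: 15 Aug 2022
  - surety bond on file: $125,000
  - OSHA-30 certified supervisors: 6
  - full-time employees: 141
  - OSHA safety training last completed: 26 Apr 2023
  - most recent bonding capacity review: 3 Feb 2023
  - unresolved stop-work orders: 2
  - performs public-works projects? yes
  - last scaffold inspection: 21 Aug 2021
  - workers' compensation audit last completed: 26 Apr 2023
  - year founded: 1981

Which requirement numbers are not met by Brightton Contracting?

1. condition 'performs public-works projects' holds; unresolved stop-work orders 2 > 1 → not met
2. workers' compensation audit 42 days ago vs limit 45 → met
3. surety bond $125,000 ≥ $80,000 → met
4. OSHA-30 certified supervisors 6 ≥ 4 → met
5. fall-protection recertification 296 days ago vs limit 270 → not met
6. bonding capacity review 124 days ago vs limit 120 → not met
7. OSHA safety training 42 days ago vs limit 30 → not met
8. scaffold inspection 655 days ago vs limit 730 → met
Not met: 1, 5, 6, 7

1, 5, 6, 7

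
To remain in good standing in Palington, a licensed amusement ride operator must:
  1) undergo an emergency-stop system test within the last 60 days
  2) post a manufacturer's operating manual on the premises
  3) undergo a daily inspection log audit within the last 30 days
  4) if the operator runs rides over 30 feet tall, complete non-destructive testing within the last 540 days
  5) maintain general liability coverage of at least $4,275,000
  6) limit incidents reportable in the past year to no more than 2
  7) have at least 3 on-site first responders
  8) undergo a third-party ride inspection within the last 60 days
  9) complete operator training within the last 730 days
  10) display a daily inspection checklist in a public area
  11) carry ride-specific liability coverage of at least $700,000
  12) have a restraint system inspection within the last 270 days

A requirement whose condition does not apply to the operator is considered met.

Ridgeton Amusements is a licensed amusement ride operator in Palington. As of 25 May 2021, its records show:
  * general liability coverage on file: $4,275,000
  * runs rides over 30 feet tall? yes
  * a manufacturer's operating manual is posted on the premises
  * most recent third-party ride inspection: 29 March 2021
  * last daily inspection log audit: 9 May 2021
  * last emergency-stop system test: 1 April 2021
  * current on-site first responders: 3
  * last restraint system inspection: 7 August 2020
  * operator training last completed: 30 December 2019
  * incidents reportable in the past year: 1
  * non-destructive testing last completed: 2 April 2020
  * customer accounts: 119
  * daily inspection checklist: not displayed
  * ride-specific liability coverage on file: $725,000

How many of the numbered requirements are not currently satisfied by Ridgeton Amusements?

1. emergency-stop system test 54 days ago vs limit 60 → met
2. manufacturer's operating manual present → met
3. daily inspection log audit 16 days ago vs limit 30 → met
4. condition 'runs rides over 30 feet tall' holds; non-destructive testing 418 days ago vs limit 540 → met
5. general liability coverage $4,275,000 ≥ $4,275,000 → met
6. incidents reportable in the past year 1 ≤ 2 → met
7. on-site first responders 3 ≥ 3 → met
8. third-party ride inspection 57 days ago vs limit 60 → met
9. operator training 512 days ago vs limit 730 → met
10. daily inspection checklist absent → not met
11. ride-specific liability coverage $725,000 ≥ $700,000 → met
12. restraint system inspection 291 days ago vs limit 270 → not met
Not met: 2 of 12

2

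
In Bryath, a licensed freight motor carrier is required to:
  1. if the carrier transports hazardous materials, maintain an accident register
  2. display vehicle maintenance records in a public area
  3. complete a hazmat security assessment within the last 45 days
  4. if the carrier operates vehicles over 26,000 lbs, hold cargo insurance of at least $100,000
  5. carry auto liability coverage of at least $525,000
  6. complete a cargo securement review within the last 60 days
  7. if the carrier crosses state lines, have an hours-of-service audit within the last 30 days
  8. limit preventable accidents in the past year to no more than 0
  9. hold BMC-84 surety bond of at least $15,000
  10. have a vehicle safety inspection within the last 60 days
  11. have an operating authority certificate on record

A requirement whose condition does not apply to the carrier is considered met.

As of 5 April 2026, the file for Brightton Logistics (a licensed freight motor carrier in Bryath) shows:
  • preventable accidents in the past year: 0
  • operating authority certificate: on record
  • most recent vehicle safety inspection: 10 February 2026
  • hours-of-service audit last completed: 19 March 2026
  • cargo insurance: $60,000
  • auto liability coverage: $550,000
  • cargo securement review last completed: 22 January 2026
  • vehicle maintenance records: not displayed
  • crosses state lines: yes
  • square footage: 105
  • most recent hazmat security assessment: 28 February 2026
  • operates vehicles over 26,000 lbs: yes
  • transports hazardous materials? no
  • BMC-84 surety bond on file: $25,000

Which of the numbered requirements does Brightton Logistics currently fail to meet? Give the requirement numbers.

1. condition 'transports hazardous materials' does not hold → requirement n/a → met
2. vehicle maintenance records absent → not met
3. hazmat security assessment 36 days ago vs limit 45 → met
4. condition 'operates vehicles over 26,000 lbs' holds; cargo insurance $60,000 < $100,000 → not met
5. auto liability coverage $550,000 ≥ $525,000 → met
6. cargo securement review 73 days ago vs limit 60 → not met
7. condition 'crosses state lines' holds; hours-of-service audit 17 days ago vs limit 30 → met
8. preventable accidents in the past year 0 ≤ 0 → met
9. BMC-84 surety bond $25,000 ≥ $15,000 → met
10. vehicle safety inspection 54 days ago vs limit 60 → met
11. operating authority certificate present → met
Not met: 2, 4, 6

2, 4, 6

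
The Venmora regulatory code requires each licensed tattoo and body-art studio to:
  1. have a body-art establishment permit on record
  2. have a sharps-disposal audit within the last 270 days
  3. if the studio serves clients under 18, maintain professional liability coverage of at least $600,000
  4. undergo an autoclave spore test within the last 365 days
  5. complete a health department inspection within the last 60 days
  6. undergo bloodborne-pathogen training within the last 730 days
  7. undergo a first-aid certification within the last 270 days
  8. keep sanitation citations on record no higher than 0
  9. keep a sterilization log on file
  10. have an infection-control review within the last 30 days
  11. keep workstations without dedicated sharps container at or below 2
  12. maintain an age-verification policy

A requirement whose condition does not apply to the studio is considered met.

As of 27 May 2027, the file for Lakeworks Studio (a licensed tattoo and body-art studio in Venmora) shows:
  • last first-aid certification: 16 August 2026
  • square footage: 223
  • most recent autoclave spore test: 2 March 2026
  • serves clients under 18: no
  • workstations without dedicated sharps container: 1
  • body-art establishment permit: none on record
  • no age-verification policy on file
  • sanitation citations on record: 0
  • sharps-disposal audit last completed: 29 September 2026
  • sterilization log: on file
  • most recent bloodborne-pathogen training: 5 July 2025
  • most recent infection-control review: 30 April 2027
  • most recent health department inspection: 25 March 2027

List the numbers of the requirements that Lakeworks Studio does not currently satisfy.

1. body-art establishment permit absent → not met
2. sharps-disposal audit 240 days ago vs limit 270 → met
3. condition 'serves clients under 18' does not hold → requirement n/a → met
4. autoclave spore test 451 days ago vs limit 365 → not met
5. health department inspection 63 days ago vs limit 60 → not met
6. bloodborne-pathogen training 691 days ago vs limit 730 → met
7. first-aid certification 284 days ago vs limit 270 → not met
8. sanitation citations on record 0 ≤ 0 → met
9. sterilization log present → met
10. infection-control review 27 days ago vs limit 30 → met
11. workstations without dedicated sharps container 1 ≤ 2 → met
12. age-verification policy absent → not met
Not met: 1, 4, 5, 7, 12

1, 4, 5, 7, 12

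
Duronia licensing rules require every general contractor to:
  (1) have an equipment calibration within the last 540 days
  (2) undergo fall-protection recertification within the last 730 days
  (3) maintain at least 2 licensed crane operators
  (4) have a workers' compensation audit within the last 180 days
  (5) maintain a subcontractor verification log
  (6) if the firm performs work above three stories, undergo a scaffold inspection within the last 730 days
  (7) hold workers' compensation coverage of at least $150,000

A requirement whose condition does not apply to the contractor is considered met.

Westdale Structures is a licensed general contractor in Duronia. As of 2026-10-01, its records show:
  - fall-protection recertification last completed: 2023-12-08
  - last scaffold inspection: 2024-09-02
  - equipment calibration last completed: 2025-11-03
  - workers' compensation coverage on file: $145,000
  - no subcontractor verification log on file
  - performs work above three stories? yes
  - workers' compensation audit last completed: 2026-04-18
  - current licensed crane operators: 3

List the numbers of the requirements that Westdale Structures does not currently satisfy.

2, 5, 6, 7

1. equipment calibration 332 days ago vs limit 540 → met
2. fall-protection recertification 1028 days ago vs limit 730 → not met
3. licensed crane operators 3 ≥ 2 → met
4. workers' compensation audit 166 days ago vs limit 180 → met
5. subcontractor verification log absent → not met
6. condition 'performs work above three stories' holds; scaffold inspection 759 days ago vs limit 730 → not met
7. workers' compensation coverage $145,000 < $150,000 → not met
Not met: 2, 5, 6, 7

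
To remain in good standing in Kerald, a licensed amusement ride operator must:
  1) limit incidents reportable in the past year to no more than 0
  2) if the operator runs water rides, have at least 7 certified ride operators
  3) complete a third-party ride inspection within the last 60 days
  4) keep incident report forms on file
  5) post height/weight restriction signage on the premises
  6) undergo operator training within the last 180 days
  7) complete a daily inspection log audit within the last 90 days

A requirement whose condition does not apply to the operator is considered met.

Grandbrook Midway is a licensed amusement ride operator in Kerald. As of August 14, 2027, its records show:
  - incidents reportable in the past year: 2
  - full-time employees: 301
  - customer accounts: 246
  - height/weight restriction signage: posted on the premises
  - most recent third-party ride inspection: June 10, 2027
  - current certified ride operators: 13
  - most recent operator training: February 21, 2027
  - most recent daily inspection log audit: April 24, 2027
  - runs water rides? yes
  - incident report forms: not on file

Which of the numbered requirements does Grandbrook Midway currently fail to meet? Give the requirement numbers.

1. incidents reportable in the past year 2 > 0 → not met
2. condition 'runs water rides' holds; certified ride operators 13 ≥ 7 → met
3. third-party ride inspection 65 days ago vs limit 60 → not met
4. incident report forms absent → not met
5. height/weight restriction signage present → met
6. operator training 174 days ago vs limit 180 → met
7. daily inspection log audit 112 days ago vs limit 90 → not met
Not met: 1, 3, 4, 7

1, 3, 4, 7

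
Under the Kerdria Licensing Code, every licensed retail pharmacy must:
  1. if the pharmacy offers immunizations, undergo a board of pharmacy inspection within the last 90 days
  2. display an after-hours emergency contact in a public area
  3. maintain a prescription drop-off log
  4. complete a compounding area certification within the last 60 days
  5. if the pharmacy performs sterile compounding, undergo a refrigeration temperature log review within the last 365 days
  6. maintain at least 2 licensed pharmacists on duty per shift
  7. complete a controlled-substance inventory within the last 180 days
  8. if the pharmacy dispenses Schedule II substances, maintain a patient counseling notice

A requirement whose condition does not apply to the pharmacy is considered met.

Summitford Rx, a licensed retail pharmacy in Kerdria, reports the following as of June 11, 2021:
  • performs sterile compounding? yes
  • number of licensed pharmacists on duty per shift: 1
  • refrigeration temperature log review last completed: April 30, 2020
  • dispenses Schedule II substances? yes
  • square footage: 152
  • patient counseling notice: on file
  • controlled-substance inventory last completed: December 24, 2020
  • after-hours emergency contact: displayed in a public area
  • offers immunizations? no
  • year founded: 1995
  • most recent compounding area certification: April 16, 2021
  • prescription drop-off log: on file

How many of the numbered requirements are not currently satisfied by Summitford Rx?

1. condition 'offers immunizations' does not hold → requirement n/a → met
2. after-hours emergency contact present → met
3. prescription drop-off log present → met
4. compounding area certification 56 days ago vs limit 60 → met
5. condition 'performs sterile compounding' holds; refrigeration temperature log review 407 days ago vs limit 365 → not met
6. licensed pharmacists on duty per shift 1 < 2 → not met
7. controlled-substance inventory 169 days ago vs limit 180 → met
8. condition 'dispenses Schedule II substances' holds; patient counseling notice present → met
Not met: 2 of 8

2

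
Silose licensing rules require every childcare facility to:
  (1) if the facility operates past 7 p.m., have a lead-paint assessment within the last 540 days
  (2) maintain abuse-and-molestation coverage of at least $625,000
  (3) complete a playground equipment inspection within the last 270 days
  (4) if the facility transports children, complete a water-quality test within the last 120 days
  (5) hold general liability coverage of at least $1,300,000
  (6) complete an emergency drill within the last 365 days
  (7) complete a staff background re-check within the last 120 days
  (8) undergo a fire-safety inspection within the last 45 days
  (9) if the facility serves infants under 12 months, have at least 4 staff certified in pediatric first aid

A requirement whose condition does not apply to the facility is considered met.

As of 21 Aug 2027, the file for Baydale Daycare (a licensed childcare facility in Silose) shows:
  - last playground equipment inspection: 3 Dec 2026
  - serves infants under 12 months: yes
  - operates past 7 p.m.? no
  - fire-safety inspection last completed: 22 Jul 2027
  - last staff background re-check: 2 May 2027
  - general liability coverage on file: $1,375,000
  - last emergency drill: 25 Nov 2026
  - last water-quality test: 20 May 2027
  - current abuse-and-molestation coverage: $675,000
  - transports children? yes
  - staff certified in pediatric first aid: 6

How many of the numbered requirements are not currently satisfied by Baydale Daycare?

1. condition 'operates past 7 p.m.' does not hold → requirement n/a → met
2. abuse-and-molestation coverage $675,000 ≥ $625,000 → met
3. playground equipment inspection 261 days ago vs limit 270 → met
4. condition 'transports children' holds; water-quality test 93 days ago vs limit 120 → met
5. general liability coverage $1,375,000 ≥ $1,300,000 → met
6. emergency drill 269 days ago vs limit 365 → met
7. staff background re-check 111 days ago vs limit 120 → met
8. fire-safety inspection 30 days ago vs limit 45 → met
9. condition 'serves infants under 12 months' holds; staff certified in pediatric first aid 6 ≥ 4 → met
Not met: 0 of 9

0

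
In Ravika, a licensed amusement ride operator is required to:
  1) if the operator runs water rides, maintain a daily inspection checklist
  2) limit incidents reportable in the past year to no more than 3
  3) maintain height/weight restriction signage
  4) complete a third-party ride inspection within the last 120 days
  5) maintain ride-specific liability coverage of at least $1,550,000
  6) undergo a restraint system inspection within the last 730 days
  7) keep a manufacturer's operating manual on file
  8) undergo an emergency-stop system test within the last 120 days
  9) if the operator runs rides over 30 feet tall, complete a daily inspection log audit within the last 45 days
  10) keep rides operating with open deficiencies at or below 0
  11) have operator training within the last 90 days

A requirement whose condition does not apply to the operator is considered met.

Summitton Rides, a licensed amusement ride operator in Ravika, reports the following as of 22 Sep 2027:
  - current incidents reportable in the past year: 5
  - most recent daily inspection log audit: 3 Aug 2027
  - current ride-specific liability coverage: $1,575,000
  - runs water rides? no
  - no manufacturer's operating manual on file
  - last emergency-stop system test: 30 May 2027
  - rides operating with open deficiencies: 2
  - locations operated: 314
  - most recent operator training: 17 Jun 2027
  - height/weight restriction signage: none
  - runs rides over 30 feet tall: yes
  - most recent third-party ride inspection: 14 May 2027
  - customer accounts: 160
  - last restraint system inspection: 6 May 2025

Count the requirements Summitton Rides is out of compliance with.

8

1. condition 'runs water rides' does not hold → requirement n/a → met
2. incidents reportable in the past year 5 > 3 → not met
3. height/weight restriction signage absent → not met
4. third-party ride inspection 131 days ago vs limit 120 → not met
5. ride-specific liability coverage $1,575,000 ≥ $1,550,000 → met
6. restraint system inspection 869 days ago vs limit 730 → not met
7. manufacturer's operating manual absent → not met
8. emergency-stop system test 115 days ago vs limit 120 → met
9. condition 'runs rides over 30 feet tall' holds; daily inspection log audit 50 days ago vs limit 45 → not met
10. rides operating with open deficiencies 2 > 0 → not met
11. operator training 97 days ago vs limit 90 → not met
Not met: 8 of 11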